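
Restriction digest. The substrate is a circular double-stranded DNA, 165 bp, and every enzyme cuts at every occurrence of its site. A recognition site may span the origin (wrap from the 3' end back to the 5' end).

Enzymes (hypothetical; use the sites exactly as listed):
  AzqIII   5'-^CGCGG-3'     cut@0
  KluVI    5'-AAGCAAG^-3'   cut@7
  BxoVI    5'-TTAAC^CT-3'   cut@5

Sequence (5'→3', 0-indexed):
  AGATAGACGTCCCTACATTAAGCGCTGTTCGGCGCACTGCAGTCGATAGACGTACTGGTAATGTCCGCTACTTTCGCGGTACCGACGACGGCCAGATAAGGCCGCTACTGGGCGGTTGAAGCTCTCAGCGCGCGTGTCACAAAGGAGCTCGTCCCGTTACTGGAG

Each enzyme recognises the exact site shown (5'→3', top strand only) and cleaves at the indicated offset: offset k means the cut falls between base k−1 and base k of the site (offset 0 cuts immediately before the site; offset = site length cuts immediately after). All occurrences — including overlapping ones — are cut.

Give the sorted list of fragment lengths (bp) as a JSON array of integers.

Scan for sites:
  AzqIII (CGCGG, off=0): starts [74] → cuts [74]
  KluVI (AAGCAAG, off=7): no sites
  BxoVI (TTAACCT, off=5): no sites

Pooled cuts: [74]

Fragments:
  74→74 (wrap): 165-74+74 = 165 bp

[165]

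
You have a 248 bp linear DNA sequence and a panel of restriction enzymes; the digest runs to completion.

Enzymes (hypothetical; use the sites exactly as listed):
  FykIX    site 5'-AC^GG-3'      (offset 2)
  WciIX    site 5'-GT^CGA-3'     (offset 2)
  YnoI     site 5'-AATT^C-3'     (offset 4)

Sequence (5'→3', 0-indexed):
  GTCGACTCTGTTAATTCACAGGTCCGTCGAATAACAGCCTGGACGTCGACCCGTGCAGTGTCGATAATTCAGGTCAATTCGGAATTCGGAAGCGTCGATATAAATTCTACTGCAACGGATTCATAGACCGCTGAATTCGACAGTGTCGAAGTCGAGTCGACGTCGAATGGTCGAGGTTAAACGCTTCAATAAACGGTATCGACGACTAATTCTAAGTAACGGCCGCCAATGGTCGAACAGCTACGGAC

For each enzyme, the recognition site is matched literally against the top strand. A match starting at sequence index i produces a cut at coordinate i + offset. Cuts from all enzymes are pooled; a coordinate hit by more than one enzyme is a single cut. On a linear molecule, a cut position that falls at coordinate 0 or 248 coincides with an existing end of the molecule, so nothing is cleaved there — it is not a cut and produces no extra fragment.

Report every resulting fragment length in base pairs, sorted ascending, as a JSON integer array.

Site scan:
  FykIX (ACGG, off=2): starts [114, 192, 218, 242] → cuts [116, 194, 220, 244]
  WciIX (GTCGA, off=2): starts [0, 25, 44, 59, 93, 144, 150, 155, 161, 169, 231] → cuts [2, 27, 46, 61, 95, 146, 152, 157, 163, 171, 233]
  YnoI (AATTC, off=4): starts [12, 65, 75, 82, 102, 133, 207] → cuts [16, 69, 79, 86, 106, 137, 211]

All cut coordinates (distinct, sorted): [2, 16, 27, 46, 61, 69, 79, 86, 95, 106, 116, 137, 146, 152, 157, 163, 171, 194, 211, 220, 233, 244]

Fragment lengths:
  [0,2): 2 bp
  [2,16): 14 bp
  [16,27): 11 bp
  [27,46): 19 bp
  [46,61): 15 bp
  [61,69): 8 bp
  [69,79): 10 bp
  [79,86): 7 bp
  [86,95): 9 bp
  [95,106): 11 bp
  [106,116): 10 bp
  [116,137): 21 bp
  [137,146): 9 bp
  [146,152): 6 bp
  [152,157): 5 bp
  [157,163): 6 bp
  [163,171): 8 bp
  [171,194): 23 bp
  [194,211): 17 bp
  [211,220): 9 bp
  [220,233): 13 bp
  [233,244): 11 bp
  [244,248): 4 bp

[2,4,5,6,6,7,8,8,9,9,9,10,10,11,11,11,13,14,15,17,19,21,23]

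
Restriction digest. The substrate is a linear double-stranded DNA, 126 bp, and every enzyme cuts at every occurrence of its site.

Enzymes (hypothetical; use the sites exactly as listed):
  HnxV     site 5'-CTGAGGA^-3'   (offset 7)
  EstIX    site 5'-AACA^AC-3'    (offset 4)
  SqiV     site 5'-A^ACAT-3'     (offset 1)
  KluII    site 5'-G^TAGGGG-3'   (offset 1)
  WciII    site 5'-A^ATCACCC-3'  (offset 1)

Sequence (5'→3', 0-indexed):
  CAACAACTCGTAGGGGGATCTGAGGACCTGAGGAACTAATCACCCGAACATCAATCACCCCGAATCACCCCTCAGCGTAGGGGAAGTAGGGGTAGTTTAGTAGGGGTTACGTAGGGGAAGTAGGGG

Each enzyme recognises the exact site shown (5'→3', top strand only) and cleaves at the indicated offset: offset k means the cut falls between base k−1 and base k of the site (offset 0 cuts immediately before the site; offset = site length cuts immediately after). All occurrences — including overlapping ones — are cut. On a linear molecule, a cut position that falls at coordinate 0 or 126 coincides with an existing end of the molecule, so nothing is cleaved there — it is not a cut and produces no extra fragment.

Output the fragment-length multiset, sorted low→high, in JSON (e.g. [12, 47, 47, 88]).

Scan for sites:
  HnxV CTGAGGA/7: at [19, 27] ⇒ [26, 34]
  EstIX AACAAC/4: at [1] ⇒ [5]
  SqiV AACAT/1: at [46] ⇒ [47]
  KluII GTAGGGG/1: at [9, 76, 85, 99, 110, 119] ⇒ [10, 77, 86, 100, 111, 120]
  WciII AATCACCC/1: at [37, 52, 62] ⇒ [38, 53, 63]

Pooled cuts: [5, 10, 26, 34, 38, 47, 53, 63, 77, 86, 100, 111, 120]

Fragment lengths:
  [0,5): 5 bp
  [5,10): 5 bp
  [10,26): 16 bp
  [26,34): 8 bp
  [34,38): 4 bp
  [38,47): 9 bp
  [47,53): 6 bp
  [53,63): 10 bp
  [63,77): 14 bp
  [77,86): 9 bp
  [86,100): 14 bp
  [100,111): 11 bp
  [111,120): 9 bp
  [120,126): 6 bp

[4,5,5,6,6,8,9,9,9,10,11,14,14,16]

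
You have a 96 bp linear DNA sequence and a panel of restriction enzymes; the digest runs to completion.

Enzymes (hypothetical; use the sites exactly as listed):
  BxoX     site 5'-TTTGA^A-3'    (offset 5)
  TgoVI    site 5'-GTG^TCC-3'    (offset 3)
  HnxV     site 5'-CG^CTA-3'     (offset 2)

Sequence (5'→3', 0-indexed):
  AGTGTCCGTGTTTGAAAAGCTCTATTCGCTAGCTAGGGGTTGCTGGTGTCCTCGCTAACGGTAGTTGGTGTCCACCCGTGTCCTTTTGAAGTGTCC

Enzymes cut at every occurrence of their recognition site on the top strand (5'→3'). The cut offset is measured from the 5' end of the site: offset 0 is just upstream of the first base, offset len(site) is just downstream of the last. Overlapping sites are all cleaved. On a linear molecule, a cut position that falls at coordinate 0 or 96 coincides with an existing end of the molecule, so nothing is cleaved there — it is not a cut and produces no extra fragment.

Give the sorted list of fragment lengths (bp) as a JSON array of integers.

Scan for sites:
  BxoX (TTTGAA, off=5): starts [10, 84] → cuts [15, 89]
  TgoVI (GTGTCC, off=3): starts [1, 45, 67, 77, 90] → cuts [4, 48, 70, 80, 93]
  HnxV (CGCTA, off=2): starts [26, 52] → cuts [28, 54]

Pooled cuts: [4, 15, 28, 48, 54, 70, 80, 89, 93]

Fragments:
  [0,4): 4 bp
  [4,15): 11 bp
  [15,28): 13 bp
  [28,48): 20 bp
  [48,54): 6 bp
  [54,70): 16 bp
  [70,80): 10 bp
  [80,89): 9 bp
  [89,93): 4 bp
  [93,96): 3 bp

[3,4,4,6,9,10,11,13,16,20]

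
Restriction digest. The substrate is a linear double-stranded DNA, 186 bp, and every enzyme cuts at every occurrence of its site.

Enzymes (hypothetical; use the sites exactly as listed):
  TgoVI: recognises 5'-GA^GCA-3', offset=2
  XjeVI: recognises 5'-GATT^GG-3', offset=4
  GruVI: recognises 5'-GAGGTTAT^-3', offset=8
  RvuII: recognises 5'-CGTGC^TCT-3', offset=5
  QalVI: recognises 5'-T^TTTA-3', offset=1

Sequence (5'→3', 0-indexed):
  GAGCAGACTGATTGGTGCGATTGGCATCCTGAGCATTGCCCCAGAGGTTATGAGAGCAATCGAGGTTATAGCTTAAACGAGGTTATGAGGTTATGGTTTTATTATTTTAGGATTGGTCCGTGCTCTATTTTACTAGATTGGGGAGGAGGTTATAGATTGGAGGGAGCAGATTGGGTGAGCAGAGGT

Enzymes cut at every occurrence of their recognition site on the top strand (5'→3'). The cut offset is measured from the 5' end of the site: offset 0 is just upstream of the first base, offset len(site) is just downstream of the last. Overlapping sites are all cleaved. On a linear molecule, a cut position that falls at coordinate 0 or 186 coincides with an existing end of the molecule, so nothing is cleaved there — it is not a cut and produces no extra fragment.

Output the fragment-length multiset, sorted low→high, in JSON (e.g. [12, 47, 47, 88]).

[2,3,4,5,5,6,7,7,8,8,8,9,9,9,10,11,11,14,14,17,19]

Site scan:
  TgoVI (GAGCA, off=2): starts [0, 30, 53, 163, 176] → cuts [2, 32, 55, 165, 178]
  XjeVI (GATTGG, off=4): starts [9, 18, 110, 135, 154, 168] → cuts [13, 22, 114, 139, 158, 172]
  GruVI (GAGGTTAT, off=8): starts [43, 61, 78, 86, 145] → cuts [51, 69, 86, 94, 153]
  RvuII (CGTGCTCT, off=5): starts [118] → cuts [123]
  QalVI (TTTTA, off=1): starts [96, 104, 127] → cuts [97, 105, 128]

All cut coordinates (distinct, sorted): [2, 13, 22, 32, 51, 55, 69, 86, 94, 97, 105, 114, 123, 128, 139, 153, 158, 165, 172, 178]

Fragment lengths:
  [0,2): 2 bp
  [2,13): 11 bp
  [13,22): 9 bp
  [22,32): 10 bp
  [32,51): 19 bp
  [51,55): 4 bp
  [55,69): 14 bp
  [69,86): 17 bp
  [86,94): 8 bp
  [94,97): 3 bp
  [97,105): 8 bp
  [105,114): 9 bp
  [114,123): 9 bp
  [123,128): 5 bp
  [128,139): 11 bp
  [139,153): 14 bp
  [153,158): 5 bp
  [158,165): 7 bp
  [165,172): 7 bp
  [172,178): 6 bp
  [178,186): 8 bp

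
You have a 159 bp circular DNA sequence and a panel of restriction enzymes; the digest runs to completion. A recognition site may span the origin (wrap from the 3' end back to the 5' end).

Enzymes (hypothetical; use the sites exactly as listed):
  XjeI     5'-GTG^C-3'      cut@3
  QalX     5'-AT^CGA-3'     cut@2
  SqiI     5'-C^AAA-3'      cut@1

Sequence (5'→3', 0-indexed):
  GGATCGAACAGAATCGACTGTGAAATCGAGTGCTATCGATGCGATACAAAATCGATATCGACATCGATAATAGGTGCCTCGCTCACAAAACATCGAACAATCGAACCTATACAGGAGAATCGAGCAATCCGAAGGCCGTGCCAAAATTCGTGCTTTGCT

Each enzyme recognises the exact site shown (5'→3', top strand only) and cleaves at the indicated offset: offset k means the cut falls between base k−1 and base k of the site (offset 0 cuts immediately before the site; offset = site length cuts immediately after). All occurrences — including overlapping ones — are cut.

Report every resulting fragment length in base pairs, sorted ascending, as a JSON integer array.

Scan for sites:
  XjeI GTGC/3: at [29, 73, 137, 149] ⇒ [32, 76, 140, 152]
  QalX ATCGA/2: at [2, 12, 24, 34, 50, 56, 62, 91, 99, 118] ⇒ [4, 14, 26, 36, 52, 58, 64, 93, 101, 120]
  SqiI CAAA/1: at [46, 85, 141] ⇒ [47, 86, 142]

Pooled cuts: [4, 14, 26, 32, 36, 47, 52, 58, 64, 76, 86, 93, 101, 120, 140, 142, 152]

Fragment lengths:
  4→14: 10 bp
  14→26: 12 bp
  26→32: 6 bp
  32→36: 4 bp
  36→47: 11 bp
  47→52: 5 bp
  52→58: 6 bp
  58→64: 6 bp
  64→76: 12 bp
  76→86: 10 bp
  86→93: 7 bp
  93→101: 8 bp
  101→120: 19 bp
  120→140: 20 bp
  140→142: 2 bp
  142→152: 10 bp
  152→4 (wrap): 159-152+4 = 11 bp

[2,4,5,6,6,6,7,8,10,10,10,11,11,12,12,19,20]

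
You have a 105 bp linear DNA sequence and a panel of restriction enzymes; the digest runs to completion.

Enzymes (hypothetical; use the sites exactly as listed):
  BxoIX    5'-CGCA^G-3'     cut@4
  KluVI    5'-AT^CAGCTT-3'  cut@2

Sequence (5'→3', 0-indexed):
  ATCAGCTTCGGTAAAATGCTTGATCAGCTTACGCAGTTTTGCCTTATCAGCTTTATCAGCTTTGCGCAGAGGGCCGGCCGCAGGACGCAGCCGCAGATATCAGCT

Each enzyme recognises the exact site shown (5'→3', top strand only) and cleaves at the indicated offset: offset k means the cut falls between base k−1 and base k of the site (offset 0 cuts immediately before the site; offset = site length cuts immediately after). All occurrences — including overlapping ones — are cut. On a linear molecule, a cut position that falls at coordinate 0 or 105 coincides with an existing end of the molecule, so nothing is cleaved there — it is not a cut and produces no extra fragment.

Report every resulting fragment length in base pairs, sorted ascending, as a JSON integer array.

[2,6,7,9,10,11,12,12,14,22]

Per-enzyme occurrences:
  BxoIX (CGCAG, off=4): starts [31, 64, 78, 85, 91] → cuts [35, 68, 82, 89, 95]
  KluVI (ATCAGCTT, off=2): starts [0, 22, 45, 54] → cuts [2, 24, 47, 56]

Pooled cuts: [2, 24, 35, 47, 56, 68, 82, 89, 95]

Fragments:
  [0,2): 2 bp
  [2,24): 22 bp
  [24,35): 11 bp
  [35,47): 12 bp
  [47,56): 9 bp
  [56,68): 12 bp
  [68,82): 14 bp
  [82,89): 7 bp
  [89,95): 6 bp
  [95,105): 10 bp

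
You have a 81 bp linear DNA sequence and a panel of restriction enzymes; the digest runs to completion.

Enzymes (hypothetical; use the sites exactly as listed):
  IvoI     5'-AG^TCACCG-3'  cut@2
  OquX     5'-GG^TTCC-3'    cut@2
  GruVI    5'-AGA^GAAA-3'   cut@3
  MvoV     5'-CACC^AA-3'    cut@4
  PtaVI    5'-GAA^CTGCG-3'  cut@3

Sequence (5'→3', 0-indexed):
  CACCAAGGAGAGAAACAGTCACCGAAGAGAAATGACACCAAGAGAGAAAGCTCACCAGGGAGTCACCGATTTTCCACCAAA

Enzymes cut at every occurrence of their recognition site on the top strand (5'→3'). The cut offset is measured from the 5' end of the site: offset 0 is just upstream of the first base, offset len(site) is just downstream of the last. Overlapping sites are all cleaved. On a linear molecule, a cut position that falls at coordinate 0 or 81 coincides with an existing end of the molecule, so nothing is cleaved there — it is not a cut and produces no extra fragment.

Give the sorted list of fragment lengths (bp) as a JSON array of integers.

Per-enzyme occurrences:
  IvoI (AGTCACCG, off=2): starts [16, 60] → cuts [18, 62]
  OquX (GGTTCC, off=2): no sites
  GruVI (AGAGAAA, off=3): starts [8, 25, 42] → cuts [11, 28, 45]
  MvoV (CACCAA, off=4): starts [0, 35, 74] → cuts [4, 39, 78]
  PtaVI (GAACTGCG, off=3): no sites

All cut coordinates (distinct, sorted): [4, 11, 18, 28, 39, 45, 62, 78]

Fragments:
  [0,4): 4 bp
  [4,11): 7 bp
  [11,18): 7 bp
  [18,28): 10 bp
  [28,39): 11 bp
  [39,45): 6 bp
  [45,62): 17 bp
  [62,78): 16 bp
  [78,81): 3 bp

[3,4,6,7,7,10,11,16,17]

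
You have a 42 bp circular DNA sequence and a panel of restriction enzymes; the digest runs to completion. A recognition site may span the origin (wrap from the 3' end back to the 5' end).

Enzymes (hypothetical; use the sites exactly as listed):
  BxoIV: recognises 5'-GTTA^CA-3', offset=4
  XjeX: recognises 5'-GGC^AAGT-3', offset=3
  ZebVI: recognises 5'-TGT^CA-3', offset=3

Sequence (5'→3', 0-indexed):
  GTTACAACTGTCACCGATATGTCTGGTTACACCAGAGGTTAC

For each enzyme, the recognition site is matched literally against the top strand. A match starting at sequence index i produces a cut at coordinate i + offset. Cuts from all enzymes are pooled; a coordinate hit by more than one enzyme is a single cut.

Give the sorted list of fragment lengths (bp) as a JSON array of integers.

[7,17,18]

Per-enzyme occurrences:
  BxoIV (GTTACA, off=4): starts [0, 25] → cuts [4, 29]
  XjeX (GGCAAGT, off=3): no sites
  ZebVI (TGTCA, off=3): starts [8] → cuts [11]

All cut coordinates (distinct, sorted): [4, 11, 29]

Fragments:
  4→11: 7 bp
  11→29: 18 bp
  29→4 (wrap): 42-29+4 = 17 bp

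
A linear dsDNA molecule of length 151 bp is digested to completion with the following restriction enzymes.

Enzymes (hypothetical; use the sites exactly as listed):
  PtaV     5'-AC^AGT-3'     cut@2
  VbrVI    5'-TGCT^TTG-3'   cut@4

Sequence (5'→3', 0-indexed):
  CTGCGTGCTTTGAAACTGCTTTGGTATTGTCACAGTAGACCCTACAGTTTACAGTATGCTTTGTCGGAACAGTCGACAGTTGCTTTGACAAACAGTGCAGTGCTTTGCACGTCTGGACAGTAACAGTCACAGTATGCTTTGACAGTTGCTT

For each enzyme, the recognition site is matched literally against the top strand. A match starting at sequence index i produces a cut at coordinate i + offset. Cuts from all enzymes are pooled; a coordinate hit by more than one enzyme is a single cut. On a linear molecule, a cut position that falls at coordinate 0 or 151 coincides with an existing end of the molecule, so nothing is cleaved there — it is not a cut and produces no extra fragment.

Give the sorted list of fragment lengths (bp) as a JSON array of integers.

[5,6,6,7,7,7,8,8,8,9,9,10,11,11,12,13,14]

Scan for sites:
  PtaV (ACAGT, off=2): starts [31, 43, 50, 68, 75, 91, 116, 122, 128, 141] → cuts [33, 45, 52, 70, 77, 93, 118, 124, 130, 143]
  VbrVI (TGCTTTG, off=4): starts [5, 16, 56, 80, 100, 134] → cuts [9, 20, 60, 84, 104, 138]

All cut coordinates (distinct, sorted): [9, 20, 33, 45, 52, 60, 70, 77, 84, 93, 104, 118, 124, 130, 138, 143]

Fragments:
  [0,9): 9 bp
  [9,20): 11 bp
  [20,33): 13 bp
  [33,45): 12 bp
  [45,52): 7 bp
  [52,60): 8 bp
  [60,70): 10 bp
  [70,77): 7 bp
  [77,84): 7 bp
  [84,93): 9 bp
  [93,104): 11 bp
  [104,118): 14 bp
  [118,124): 6 bp
  [124,130): 6 bp
  [130,138): 8 bp
  [138,143): 5 bp
  [143,151): 8 bp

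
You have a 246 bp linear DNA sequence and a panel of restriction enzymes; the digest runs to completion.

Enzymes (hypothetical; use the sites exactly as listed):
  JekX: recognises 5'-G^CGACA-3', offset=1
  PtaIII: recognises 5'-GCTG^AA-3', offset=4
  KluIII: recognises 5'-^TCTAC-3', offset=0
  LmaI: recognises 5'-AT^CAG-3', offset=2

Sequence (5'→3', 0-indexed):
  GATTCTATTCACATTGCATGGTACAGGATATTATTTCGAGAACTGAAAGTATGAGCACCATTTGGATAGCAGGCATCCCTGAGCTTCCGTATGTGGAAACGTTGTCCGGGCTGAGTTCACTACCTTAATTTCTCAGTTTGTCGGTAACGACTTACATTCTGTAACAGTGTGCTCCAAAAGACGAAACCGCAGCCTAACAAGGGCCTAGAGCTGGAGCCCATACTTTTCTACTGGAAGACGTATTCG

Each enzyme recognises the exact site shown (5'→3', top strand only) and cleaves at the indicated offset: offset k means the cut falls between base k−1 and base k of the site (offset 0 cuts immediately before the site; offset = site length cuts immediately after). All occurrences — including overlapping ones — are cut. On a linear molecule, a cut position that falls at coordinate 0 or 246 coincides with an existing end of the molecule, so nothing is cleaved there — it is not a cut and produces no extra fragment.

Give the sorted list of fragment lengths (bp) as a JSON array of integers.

[20,226]

Per-enzyme occurrences:
  JekX (GCGACA, off=1): no sites
  PtaIII (GCTGAA, off=4): no sites
  KluIII TCTAC/0: at [226] ⇒ [226]
  LmaI (ATCAG, off=2): no sites

Pooled cuts: [226]

Fragment lengths:
  [0,226): 226 bp
  [226,246): 20 bp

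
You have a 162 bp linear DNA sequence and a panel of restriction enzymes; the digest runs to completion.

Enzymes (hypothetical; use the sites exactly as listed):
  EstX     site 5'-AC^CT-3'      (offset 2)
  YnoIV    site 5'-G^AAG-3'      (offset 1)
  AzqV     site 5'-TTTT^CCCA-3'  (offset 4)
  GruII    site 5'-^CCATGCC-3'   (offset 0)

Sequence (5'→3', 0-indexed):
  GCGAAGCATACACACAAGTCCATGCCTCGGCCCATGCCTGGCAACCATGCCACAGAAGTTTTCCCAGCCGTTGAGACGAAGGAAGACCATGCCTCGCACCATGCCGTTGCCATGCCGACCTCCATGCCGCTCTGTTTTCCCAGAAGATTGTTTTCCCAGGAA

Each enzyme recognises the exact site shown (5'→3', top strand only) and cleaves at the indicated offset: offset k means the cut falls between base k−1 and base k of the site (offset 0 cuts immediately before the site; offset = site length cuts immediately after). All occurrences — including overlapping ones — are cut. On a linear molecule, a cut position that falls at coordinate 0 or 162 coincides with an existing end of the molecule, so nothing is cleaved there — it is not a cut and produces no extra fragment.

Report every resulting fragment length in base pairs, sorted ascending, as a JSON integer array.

Scan for sites:
  EstX ACCT/2: at [117] ⇒ [119]
  YnoIV GAAG/1: at [2, 54, 77, 81, 142] ⇒ [3, 55, 78, 82, 143]
  AzqV TTTTCCCA/4: at [58, 134, 150] ⇒ [62, 138, 154]
  GruII CCATGCC/0: at [19, 31, 44, 86, 98, 109, 121] ⇒ [19, 31, 44, 86, 98, 109, 121]

Pooled cuts: [3, 19, 31, 44, 55, 62, 78, 82, 86, 98, 109, 119, 121, 138, 143, 154]

Fragment lengths:
  [0,3): 3 bp
  [3,19): 16 bp
  [19,31): 12 bp
  [31,44): 13 bp
  [44,55): 11 bp
  [55,62): 7 bp
  [62,78): 16 bp
  [78,82): 4 bp
  [82,86): 4 bp
  [86,98): 12 bp
  [98,109): 11 bp
  [109,119): 10 bp
  [119,121): 2 bp
  [121,138): 17 bp
  [138,143): 5 bp
  [143,154): 11 bp
  [154,162): 8 bp

[2,3,4,4,5,7,8,10,11,11,11,12,12,13,16,16,17]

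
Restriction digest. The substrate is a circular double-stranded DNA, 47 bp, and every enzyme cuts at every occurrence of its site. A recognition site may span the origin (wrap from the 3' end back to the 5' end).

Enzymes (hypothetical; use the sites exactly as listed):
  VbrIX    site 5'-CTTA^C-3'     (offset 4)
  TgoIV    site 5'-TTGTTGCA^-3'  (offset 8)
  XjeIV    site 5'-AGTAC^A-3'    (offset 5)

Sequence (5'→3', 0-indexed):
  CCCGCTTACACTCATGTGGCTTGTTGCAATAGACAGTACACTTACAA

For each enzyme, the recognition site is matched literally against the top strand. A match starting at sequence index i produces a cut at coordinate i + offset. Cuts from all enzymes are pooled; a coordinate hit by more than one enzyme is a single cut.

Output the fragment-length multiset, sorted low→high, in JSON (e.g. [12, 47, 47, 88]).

Scan for sites:
  VbrIX (CTTAC, off=4): starts [4, 40] → cuts [8, 44]
  TgoIV (TTGTTGCA, off=8): starts [20] → cuts [28]
  XjeIV (AGTACA, off=5): starts [34] → cuts [39]

Pooled cuts: [8, 28, 39, 44]

Fragment lengths:
  8→28: 20 bp
  28→39: 11 bp
  39→44: 5 bp
  44→8 (wrap): 47-44+8 = 11 bp

[5,11,11,20]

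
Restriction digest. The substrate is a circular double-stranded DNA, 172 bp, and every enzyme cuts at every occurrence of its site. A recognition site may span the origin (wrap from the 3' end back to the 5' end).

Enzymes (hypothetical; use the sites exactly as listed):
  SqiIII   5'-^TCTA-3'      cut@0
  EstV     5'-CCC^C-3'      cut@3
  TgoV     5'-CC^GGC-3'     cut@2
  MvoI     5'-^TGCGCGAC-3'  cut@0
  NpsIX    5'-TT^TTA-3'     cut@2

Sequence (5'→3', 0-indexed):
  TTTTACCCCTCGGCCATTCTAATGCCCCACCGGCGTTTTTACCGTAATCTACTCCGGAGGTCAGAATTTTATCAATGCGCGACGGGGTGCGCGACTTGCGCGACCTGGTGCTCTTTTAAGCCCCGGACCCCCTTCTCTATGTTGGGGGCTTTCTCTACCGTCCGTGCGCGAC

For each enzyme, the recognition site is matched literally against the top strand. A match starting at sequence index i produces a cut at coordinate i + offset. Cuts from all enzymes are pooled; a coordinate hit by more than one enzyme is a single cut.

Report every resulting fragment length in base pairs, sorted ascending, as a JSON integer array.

Per-enzyme occurrences:
  SqiIII (TCTA, off=0): starts [17, 47, 135, 153] → cuts [17, 47, 135, 153]
  EstV (CCCC, off=3): starts [5, 24, 120, 127, 128] → cuts [8, 27, 123, 130, 131]
  TgoV (CCGGC, off=2): starts [29] → cuts [31]
  MvoI (TGCGCGAC, off=0): starts [75, 87, 96, 164] → cuts [75, 87, 96, 164]
  NpsIX (TTTTA, off=2): starts [0, 36, 66, 113] → cuts [2, 38, 68, 115]

All cut coordinates (distinct, sorted): [2, 8, 17, 27, 31, 38, 47, 68, 75, 87, 96, 115, 123, 130, 131, 135, 153, 164]

Fragments:
  2→8: 6 bp
  8→17: 9 bp
  17→27: 10 bp
  27→31: 4 bp
  31→38: 7 bp
  38→47: 9 bp
  47→68: 21 bp
  68→75: 7 bp
  75→87: 12 bp
  87→96: 9 bp
  96→115: 19 bp
  115→123: 8 bp
  123→130: 7 bp
  130→131: 1 bp
  131→135: 4 bp
  135→153: 18 bp
  153→164: 11 bp
  164→2 (wrap): 172-164+2 = 10 bp

[1,4,4,6,7,7,7,8,9,9,9,10,10,11,12,18,19,21]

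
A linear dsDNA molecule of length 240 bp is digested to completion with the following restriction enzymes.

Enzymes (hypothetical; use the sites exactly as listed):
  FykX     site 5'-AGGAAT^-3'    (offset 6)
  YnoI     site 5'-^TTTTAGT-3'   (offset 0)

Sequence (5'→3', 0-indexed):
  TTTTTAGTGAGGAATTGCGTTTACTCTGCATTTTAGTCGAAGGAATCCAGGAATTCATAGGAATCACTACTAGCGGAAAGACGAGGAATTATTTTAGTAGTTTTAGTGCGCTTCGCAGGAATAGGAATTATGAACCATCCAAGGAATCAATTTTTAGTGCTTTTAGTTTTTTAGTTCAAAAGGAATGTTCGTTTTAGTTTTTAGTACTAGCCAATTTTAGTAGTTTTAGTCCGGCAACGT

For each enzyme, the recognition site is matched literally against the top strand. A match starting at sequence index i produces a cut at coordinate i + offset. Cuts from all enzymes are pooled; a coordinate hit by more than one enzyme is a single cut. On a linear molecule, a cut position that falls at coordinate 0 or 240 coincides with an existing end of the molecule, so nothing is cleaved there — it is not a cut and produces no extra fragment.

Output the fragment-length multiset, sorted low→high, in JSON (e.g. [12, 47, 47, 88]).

Scan for sites:
  FykX (AGGAAT, off=6): starts [9, 40, 48, 58, 83, 116, 122, 141, 180] → cuts [15, 46, 54, 64, 89, 122, 128, 147, 186]
  YnoI (TTTTAGT, off=0): starts [1, 30, 91, 100, 151, 160, 168, 191, 198, 214, 223] → cuts [1, 30, 91, 100, 151, 160, 168, 191, 198, 214, 223]

Pooled cuts: [1, 15, 30, 46, 54, 64, 89, 91, 100, 122, 128, 147, 151, 160, 168, 186, 191, 198, 214, 223]

Fragments:
  [0,1): 1 bp
  [1,15): 14 bp
  [15,30): 15 bp
  [30,46): 16 bp
  [46,54): 8 bp
  [54,64): 10 bp
  [64,89): 25 bp
  [89,91): 2 bp
  [91,100): 9 bp
  [100,122): 22 bp
  [122,128): 6 bp
  [128,147): 19 bp
  [147,151): 4 bp
  [151,160): 9 bp
  [160,168): 8 bp
  [168,186): 18 bp
  [186,191): 5 bp
  [191,198): 7 bp
  [198,214): 16 bp
  [214,223): 9 bp
  [223,240): 17 bp

[1,2,4,5,6,7,8,8,9,9,9,10,14,15,16,16,17,18,19,22,25]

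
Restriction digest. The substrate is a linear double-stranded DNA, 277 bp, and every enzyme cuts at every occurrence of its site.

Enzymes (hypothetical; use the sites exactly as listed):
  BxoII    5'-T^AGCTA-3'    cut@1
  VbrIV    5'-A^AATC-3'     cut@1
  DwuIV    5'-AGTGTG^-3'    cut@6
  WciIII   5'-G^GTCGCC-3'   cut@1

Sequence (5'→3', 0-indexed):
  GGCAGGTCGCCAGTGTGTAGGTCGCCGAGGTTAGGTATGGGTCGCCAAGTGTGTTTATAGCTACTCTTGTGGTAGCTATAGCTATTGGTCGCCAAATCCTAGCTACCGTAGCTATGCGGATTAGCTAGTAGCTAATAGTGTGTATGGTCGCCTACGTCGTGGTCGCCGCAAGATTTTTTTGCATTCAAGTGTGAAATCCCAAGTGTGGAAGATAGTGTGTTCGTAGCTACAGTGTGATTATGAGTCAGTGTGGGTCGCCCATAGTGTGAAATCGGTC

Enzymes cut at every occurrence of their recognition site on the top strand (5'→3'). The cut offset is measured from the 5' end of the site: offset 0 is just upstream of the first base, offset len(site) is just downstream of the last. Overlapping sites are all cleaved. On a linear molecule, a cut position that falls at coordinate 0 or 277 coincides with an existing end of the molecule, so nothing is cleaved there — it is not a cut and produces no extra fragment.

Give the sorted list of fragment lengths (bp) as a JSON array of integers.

[1,1,1,3,4,5,5,5,6,6,7,7,8,8,9,12,12,12,13,13,13,13,15,15,15,16,20,32]

Scan for sites:
  BxoII (TAGCTA, off=1): starts [57, 72, 78, 99, 108, 121, 128, 223] → cuts [58, 73, 79, 100, 109, 122, 129, 224]
  VbrIV (AAATC, off=1): starts [93, 193, 268] → cuts [94, 194, 269]
  DwuIV (AGTGTG, off=6): starts [11, 47, 136, 187, 201, 213, 230, 246, 262] → cuts [17, 53, 142, 193, 207, 219, 236, 252, 268]
  WciIII (GGTCGCC, off=1): starts [4, 19, 39, 86, 145, 160, 252] → cuts [5, 20, 40, 87, 146, 161, 253]

All cut coordinates (distinct, sorted): [5, 17, 20, 40, 53, 58, 73, 79, 87, 94, 100, 109, 122, 129, 142, 146, 161, 193, 194, 207, 219, 224, 236, 252, 253, 268, 269]

Fragment lengths:
  [0,5): 5 bp
  [5,17): 12 bp
  [17,20): 3 bp
  [20,40): 20 bp
  [40,53): 13 bp
  [53,58): 5 bp
  [58,73): 15 bp
  [73,79): 6 bp
  [79,87): 8 bp
  [87,94): 7 bp
  [94,100): 6 bp
  [100,109): 9 bp
  [109,122): 13 bp
  [122,129): 7 bp
  [129,142): 13 bp
  [142,146): 4 bp
  [146,161): 15 bp
  [161,193): 32 bp
  [193,194): 1 bp
  [194,207): 13 bp
  [207,219): 12 bp
  [219,224): 5 bp
  [224,236): 12 bp
  [236,252): 16 bp
  [252,253): 1 bp
  [253,268): 15 bp
  [268,269): 1 bp
  [269,277): 8 bp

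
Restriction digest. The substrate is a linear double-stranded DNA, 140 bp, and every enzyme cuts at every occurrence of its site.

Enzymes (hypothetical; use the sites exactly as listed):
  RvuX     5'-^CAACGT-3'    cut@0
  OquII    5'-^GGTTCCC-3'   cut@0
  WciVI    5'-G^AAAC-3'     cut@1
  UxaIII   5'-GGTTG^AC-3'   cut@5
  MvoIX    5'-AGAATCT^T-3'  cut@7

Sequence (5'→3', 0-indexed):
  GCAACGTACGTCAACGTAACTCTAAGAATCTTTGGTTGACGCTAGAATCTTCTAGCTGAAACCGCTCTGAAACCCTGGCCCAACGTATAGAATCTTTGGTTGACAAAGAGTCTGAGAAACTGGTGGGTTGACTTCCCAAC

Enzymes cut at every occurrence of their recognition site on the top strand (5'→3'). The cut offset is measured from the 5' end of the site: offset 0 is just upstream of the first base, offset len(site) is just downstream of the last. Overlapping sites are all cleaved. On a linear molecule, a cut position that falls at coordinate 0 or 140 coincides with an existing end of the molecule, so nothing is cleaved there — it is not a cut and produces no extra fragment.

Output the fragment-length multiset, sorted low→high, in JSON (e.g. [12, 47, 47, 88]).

[1,7,7,8,10,10,11,11,12,14,14,15,20]

Scan for sites:
  RvuX CAACGT/0: at [1, 11, 80] ⇒ [1, 11, 80]
  OquII (GGTTCCC, off=0): no sites
  WciVI GAAAC/1: at [57, 68, 115] ⇒ [58, 69, 116]
  UxaIII GGTTGAC/5: at [33, 97, 125] ⇒ [38, 102, 130]
  MvoIX AGAATCTT/7: at [24, 43, 88] ⇒ [31, 50, 95]

All cut coordinates (distinct, sorted): [1, 11, 31, 38, 50, 58, 69, 80, 95, 102, 116, 130]

Fragments:
  [0,1): 1 bp
  [1,11): 10 bp
  [11,31): 20 bp
  [31,38): 7 bp
  [38,50): 12 bp
  [50,58): 8 bp
  [58,69): 11 bp
  [69,80): 11 bp
  [80,95): 15 bp
  [95,102): 7 bp
  [102,116): 14 bp
  [116,130): 14 bp
  [130,140): 10 bp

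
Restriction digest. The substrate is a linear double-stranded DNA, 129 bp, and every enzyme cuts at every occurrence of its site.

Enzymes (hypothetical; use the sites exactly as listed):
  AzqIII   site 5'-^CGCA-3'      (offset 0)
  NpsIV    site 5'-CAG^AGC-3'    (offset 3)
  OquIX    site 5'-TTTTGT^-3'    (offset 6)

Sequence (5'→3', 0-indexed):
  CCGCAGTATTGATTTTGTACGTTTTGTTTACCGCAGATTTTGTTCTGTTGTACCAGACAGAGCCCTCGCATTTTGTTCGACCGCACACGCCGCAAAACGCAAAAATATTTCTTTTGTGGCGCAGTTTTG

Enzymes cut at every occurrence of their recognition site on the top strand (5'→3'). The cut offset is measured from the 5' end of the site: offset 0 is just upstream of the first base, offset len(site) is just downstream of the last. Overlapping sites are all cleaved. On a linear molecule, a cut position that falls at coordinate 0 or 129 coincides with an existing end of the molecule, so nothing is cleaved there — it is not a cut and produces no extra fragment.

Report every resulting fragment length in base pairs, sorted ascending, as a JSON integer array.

[1,2,4,5,6,7,9,9,10,10,12,17,17,20]

Site scan:
  AzqIII (CGCA, off=0): starts [1, 31, 66, 81, 90, 97, 119] → cuts [1, 31, 66, 81, 90, 97, 119]
  NpsIV (CAGAGC, off=3): starts [57] → cuts [60]
  OquIX (TTTTGT, off=6): starts [12, 21, 37, 70, 111] → cuts [18, 27, 43, 76, 117]

All cut coordinates (distinct, sorted): [1, 18, 27, 31, 43, 60, 66, 76, 81, 90, 97, 117, 119]

Fragment lengths:
  [0,1): 1 bp
  [1,18): 17 bp
  [18,27): 9 bp
  [27,31): 4 bp
  [31,43): 12 bp
  [43,60): 17 bp
  [60,66): 6 bp
  [66,76): 10 bp
  [76,81): 5 bp
  [81,90): 9 bp
  [90,97): 7 bp
  [97,117): 20 bp
  [117,119): 2 bp
  [119,129): 10 bp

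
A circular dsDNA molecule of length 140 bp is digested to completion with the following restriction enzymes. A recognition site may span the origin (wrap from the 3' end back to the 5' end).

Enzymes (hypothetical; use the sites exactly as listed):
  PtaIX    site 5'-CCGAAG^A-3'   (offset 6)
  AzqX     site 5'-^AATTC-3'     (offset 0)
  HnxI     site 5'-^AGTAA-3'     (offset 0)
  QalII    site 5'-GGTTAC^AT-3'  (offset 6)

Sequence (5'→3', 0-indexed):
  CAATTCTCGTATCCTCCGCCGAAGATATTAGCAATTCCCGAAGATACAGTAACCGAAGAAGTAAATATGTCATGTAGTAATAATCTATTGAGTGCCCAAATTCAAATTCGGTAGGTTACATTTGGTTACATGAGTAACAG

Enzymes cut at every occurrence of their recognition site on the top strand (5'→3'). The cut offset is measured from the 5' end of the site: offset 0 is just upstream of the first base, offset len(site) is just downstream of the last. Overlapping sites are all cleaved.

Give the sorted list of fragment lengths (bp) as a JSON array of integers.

Site scan:
  PtaIX (CCGAAGA, off=6): starts [18, 37, 52] → cuts [24, 43, 58]
  AzqX (AATTC, off=0): starts [1, 32, 98, 104] → cuts [1, 32, 98, 104]
  HnxI (AGTAA, off=0): starts [47, 59, 75, 132] → cuts [47, 59, 75, 132]
  QalII (GGTTACAT, off=6): starts [113, 123] → cuts [119, 129]

Pooled cuts: [1, 24, 32, 43, 47, 58, 59, 75, 98, 104, 119, 129, 132]

Fragment lengths:
  1→24: 23 bp
  24→32: 8 bp
  32→43: 11 bp
  43→47: 4 bp
  47→58: 11 bp
  58→59: 1 bp
  59→75: 16 bp
  75→98: 23 bp
  98→104: 6 bp
  104→119: 15 bp
  119→129: 10 bp
  129→132: 3 bp
  132→1 (wrap): 140-132+1 = 9 bp

[1,3,4,6,8,9,10,11,11,15,16,23,23]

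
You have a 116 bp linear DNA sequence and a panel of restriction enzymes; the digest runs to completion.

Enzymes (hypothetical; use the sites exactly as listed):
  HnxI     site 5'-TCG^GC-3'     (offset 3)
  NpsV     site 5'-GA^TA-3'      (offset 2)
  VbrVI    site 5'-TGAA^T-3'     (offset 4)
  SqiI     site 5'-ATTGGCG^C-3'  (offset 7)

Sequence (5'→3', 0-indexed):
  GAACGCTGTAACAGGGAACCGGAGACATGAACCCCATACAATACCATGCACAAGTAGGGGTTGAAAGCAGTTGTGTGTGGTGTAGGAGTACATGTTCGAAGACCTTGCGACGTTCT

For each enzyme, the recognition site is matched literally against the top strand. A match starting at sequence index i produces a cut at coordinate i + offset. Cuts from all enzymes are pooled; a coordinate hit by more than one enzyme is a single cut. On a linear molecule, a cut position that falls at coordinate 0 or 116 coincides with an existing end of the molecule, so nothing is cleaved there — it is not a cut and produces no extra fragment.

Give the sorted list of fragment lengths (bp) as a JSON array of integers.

Scan for sites:
  HnxI (TCGGC, off=3): no sites
  NpsV (GATA, off=2): no sites
  VbrVI (TGAAT, off=4): no sites
  SqiI (ATTGGCGC, off=7): no sites

All cut coordinates (distinct, sorted): ∅

Fragments:
  no cuts → one linear fragment of 116 bp

[116]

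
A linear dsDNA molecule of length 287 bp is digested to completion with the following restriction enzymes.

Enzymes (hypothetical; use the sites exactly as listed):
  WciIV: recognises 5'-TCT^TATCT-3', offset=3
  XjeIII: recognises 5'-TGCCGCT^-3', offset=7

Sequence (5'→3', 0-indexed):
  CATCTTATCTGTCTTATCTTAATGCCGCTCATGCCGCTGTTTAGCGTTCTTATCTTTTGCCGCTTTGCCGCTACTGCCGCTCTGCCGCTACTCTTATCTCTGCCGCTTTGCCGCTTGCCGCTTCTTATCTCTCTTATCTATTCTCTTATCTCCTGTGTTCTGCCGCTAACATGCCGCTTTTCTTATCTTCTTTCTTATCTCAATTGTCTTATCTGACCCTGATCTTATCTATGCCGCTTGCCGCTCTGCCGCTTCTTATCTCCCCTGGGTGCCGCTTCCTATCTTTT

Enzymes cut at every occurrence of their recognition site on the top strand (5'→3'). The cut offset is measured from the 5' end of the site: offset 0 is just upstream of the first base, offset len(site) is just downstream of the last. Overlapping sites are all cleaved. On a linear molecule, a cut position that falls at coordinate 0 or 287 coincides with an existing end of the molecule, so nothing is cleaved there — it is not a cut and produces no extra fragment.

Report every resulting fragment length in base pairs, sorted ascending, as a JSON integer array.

Site scan:
  WciIV TCTTATCT/3: at [2, 11, 47, 91, 122, 131, 143, 180, 192, 206, 222, 253] ⇒ [5, 14, 50, 94, 125, 134, 146, 183, 195, 209, 225, 256]
  XjeIII TGCCGCT/7: at [22, 31, 57, 65, 74, 82, 100, 108, 115, 160, 171, 231, 238, 246, 269] ⇒ [29, 38, 64, 72, 81, 89, 107, 115, 122, 167, 178, 238, 245, 253, 276]

Pooled cuts: [5, 14, 29, 38, 50, 64, 72, 81, 89, 94, 107, 115, 122, 125, 134, 146, 167, 178, 183, 195, 209, 225, 238, 245, 253, 256, 276]

Fragment lengths:
  [0,5): 5 bp
  [5,14): 9 bp
  [14,29): 15 bp
  [29,38): 9 bp
  [38,50): 12 bp
  [50,64): 14 bp
  [64,72): 8 bp
  [72,81): 9 bp
  [81,89): 8 bp
  [89,94): 5 bp
  [94,107): 13 bp
  [107,115): 8 bp
  [115,122): 7 bp
  [122,125): 3 bp
  [125,134): 9 bp
  [134,146): 12 bp
  [146,167): 21 bp
  [167,178): 11 bp
  [178,183): 5 bp
  [183,195): 12 bp
  [195,209): 14 bp
  [209,225): 16 bp
  [225,238): 13 bp
  [238,245): 7 bp
  [245,253): 8 bp
  [253,256): 3 bp
  [256,276): 20 bp
  [276,287): 11 bp

[3,3,5,5,5,7,7,8,8,8,8,9,9,9,9,11,11,12,12,12,13,13,14,14,15,16,20,21]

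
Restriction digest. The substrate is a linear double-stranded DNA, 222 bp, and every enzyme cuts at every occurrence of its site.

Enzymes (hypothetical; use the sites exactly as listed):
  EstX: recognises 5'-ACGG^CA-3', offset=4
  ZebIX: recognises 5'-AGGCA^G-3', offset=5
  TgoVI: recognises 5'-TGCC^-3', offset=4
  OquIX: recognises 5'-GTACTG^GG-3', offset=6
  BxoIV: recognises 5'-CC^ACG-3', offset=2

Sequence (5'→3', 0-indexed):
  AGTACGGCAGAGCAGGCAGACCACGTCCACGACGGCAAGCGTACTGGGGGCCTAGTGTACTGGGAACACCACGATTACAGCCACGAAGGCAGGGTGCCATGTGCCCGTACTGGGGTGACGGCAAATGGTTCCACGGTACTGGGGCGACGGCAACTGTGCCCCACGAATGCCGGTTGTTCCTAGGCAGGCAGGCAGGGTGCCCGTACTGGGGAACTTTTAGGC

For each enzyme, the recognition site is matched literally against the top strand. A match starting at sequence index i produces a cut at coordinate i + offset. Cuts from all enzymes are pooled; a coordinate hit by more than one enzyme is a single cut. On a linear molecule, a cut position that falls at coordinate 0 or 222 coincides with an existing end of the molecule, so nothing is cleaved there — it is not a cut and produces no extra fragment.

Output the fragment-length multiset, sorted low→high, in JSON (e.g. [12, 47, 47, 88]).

[2,4,4,4,6,7,7,7,7,7,7,7,8,9,9,9,9,9,10,11,11,11,12,14,15,16]

Per-enzyme occurrences:
  EstX ACGGCA/4: at [3, 31, 117, 146] ⇒ [7, 35, 121, 150]
  ZebIX AGGCAG/5: at [13, 86, 181, 185, 189] ⇒ [18, 91, 186, 190, 194]
  TgoVI TGCC/4: at [94, 101, 156, 167, 197] ⇒ [98, 105, 160, 171, 201]
  OquIX GTACTGGG/6: at [40, 56, 106, 135, 202] ⇒ [46, 62, 112, 141, 208]
  BxoIV CCACG/2: at [20, 26, 68, 80, 130, 160] ⇒ [22, 28, 70, 82, 132, 162]

Pooled cuts: [7, 18, 22, 28, 35, 46, 62, 70, 82, 91, 98, 105, 112, 121, 132, 141, 150, 160, 162, 171, 186, 190, 194, 201, 208]

Fragments:
  [0,7): 7 bp
  [7,18): 11 bp
  [18,22): 4 bp
  [22,28): 6 bp
  [28,35): 7 bp
  [35,46): 11 bp
  [46,62): 16 bp
  [62,70): 8 bp
  [70,82): 12 bp
  [82,91): 9 bp
  [91,98): 7 bp
  [98,105): 7 bp
  [105,112): 7 bp
  [112,121): 9 bp
  [121,132): 11 bp
  [132,141): 9 bp
  [141,150): 9 bp
  [150,160): 10 bp
  [160,162): 2 bp
  [162,171): 9 bp
  [171,186): 15 bp
  [186,190): 4 bp
  [190,194): 4 bp
  [194,201): 7 bp
  [201,208): 7 bp
  [208,222): 14 bp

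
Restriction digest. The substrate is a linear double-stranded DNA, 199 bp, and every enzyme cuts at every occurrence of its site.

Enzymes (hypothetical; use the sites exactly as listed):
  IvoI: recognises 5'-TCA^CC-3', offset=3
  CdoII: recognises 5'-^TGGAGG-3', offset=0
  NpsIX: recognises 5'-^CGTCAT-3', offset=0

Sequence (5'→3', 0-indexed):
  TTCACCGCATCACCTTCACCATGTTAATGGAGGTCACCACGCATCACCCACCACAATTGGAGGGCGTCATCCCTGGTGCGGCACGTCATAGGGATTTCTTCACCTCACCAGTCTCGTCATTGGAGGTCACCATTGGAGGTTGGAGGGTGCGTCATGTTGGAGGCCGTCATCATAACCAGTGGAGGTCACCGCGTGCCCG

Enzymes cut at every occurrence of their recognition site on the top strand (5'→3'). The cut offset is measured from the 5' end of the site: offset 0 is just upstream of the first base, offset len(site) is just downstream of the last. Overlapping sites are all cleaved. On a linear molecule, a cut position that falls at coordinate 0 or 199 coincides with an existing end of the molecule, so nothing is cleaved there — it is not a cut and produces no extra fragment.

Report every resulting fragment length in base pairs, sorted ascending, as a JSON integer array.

Per-enzyme occurrences:
  IvoI TCACC/3: at [1, 9, 15, 33, 43, 99, 104, 126, 185] ⇒ [4, 12, 18, 36, 46, 102, 107, 129, 188]
  CdoII TGGAGG/0: at [27, 57, 120, 133, 140, 157, 179] ⇒ [27, 57, 120, 133, 140, 157, 179]
  NpsIX CGTCAT/0: at [64, 83, 114, 149, 164] ⇒ [64, 83, 114, 149, 164]

All cut coordinates (distinct, sorted): [4, 12, 18, 27, 36, 46, 57, 64, 83, 102, 107, 114, 120, 129, 133, 140, 149, 157, 164, 179, 188]

Fragment lengths:
  [0,4): 4 bp
  [4,12): 8 bp
  [12,18): 6 bp
  [18,27): 9 bp
  [27,36): 9 bp
  [36,46): 10 bp
  [46,57): 11 bp
  [57,64): 7 bp
  [64,83): 19 bp
  [83,102): 19 bp
  [102,107): 5 bp
  [107,114): 7 bp
  [114,120): 6 bp
  [120,129): 9 bp
  [129,133): 4 bp
  [133,140): 7 bp
  [140,149): 9 bp
  [149,157): 8 bp
  [157,164): 7 bp
  [164,179): 15 bp
  [179,188): 9 bp
  [188,199): 11 bp

[4,4,5,6,6,7,7,7,7,8,8,9,9,9,9,9,10,11,11,15,19,19]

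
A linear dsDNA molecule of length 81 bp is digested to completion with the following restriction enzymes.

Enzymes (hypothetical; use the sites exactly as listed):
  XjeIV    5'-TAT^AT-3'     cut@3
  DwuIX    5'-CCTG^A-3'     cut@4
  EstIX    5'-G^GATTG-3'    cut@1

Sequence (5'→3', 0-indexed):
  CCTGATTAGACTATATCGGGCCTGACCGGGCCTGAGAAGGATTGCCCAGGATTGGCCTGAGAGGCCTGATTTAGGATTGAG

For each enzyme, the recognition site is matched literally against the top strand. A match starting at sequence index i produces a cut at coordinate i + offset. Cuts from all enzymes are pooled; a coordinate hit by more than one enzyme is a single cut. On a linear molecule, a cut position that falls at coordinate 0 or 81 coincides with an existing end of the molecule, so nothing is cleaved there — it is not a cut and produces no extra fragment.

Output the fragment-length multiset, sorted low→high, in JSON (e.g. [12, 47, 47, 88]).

[4,5,6,7,9,10,10,10,10,10]

Per-enzyme occurrences:
  XjeIV TATAT/3: at [11] ⇒ [14]
  DwuIX CCTGA/4: at [0, 20, 30, 55, 64] ⇒ [4, 24, 34, 59, 68]
  EstIX GGATTG/1: at [38, 48, 73] ⇒ [39, 49, 74]

Pooled cuts: [4, 14, 24, 34, 39, 49, 59, 68, 74]

Fragment lengths:
  [0,4): 4 bp
  [4,14): 10 bp
  [14,24): 10 bp
  [24,34): 10 bp
  [34,39): 5 bp
  [39,49): 10 bp
  [49,59): 10 bp
  [59,68): 9 bp
  [68,74): 6 bp
  [74,81): 7 bp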